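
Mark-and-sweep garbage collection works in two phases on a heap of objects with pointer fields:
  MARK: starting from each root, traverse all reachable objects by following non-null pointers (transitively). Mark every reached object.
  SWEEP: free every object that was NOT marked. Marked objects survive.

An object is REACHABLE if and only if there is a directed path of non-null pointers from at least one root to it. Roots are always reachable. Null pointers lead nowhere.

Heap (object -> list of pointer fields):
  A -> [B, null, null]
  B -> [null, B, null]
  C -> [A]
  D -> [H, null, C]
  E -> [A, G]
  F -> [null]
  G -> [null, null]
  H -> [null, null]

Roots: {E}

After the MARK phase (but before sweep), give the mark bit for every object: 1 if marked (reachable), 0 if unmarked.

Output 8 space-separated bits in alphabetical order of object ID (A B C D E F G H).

Roots: E
Mark E: refs=A G, marked=E
Mark A: refs=B null null, marked=A E
Mark G: refs=null null, marked=A E G
Mark B: refs=null B null, marked=A B E G
Unmarked (collected): C D F H

Answer: 1 1 0 0 1 0 1 0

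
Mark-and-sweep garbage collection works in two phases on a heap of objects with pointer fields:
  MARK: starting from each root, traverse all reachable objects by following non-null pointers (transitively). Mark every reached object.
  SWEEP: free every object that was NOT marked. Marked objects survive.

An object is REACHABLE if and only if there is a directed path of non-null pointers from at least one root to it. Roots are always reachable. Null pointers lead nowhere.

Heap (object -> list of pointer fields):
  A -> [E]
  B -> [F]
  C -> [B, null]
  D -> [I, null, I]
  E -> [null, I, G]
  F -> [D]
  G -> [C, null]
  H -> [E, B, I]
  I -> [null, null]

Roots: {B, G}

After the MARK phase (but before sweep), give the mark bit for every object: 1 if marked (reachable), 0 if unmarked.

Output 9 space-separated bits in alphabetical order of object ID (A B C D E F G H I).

Roots: B G
Mark B: refs=F, marked=B
Mark G: refs=C null, marked=B G
Mark F: refs=D, marked=B F G
Mark C: refs=B null, marked=B C F G
Mark D: refs=I null I, marked=B C D F G
Mark I: refs=null null, marked=B C D F G I
Unmarked (collected): A E H

Answer: 0 1 1 1 0 1 1 0 1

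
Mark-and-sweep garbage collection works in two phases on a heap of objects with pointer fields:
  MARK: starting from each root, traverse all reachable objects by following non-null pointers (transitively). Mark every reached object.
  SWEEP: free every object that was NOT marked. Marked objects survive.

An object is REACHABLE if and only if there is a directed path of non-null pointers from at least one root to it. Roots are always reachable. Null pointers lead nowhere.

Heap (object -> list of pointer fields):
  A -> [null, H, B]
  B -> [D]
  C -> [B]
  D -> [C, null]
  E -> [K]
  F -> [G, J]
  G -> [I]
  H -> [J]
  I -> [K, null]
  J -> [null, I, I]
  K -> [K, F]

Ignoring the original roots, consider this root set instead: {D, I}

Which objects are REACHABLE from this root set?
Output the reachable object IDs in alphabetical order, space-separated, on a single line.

Answer: B C D F G I J K

Derivation:
Roots: D I
Mark D: refs=C null, marked=D
Mark I: refs=K null, marked=D I
Mark C: refs=B, marked=C D I
Mark K: refs=K F, marked=C D I K
Mark B: refs=D, marked=B C D I K
Mark F: refs=G J, marked=B C D F I K
Mark G: refs=I, marked=B C D F G I K
Mark J: refs=null I I, marked=B C D F G I J K
Unmarked (collected): A E H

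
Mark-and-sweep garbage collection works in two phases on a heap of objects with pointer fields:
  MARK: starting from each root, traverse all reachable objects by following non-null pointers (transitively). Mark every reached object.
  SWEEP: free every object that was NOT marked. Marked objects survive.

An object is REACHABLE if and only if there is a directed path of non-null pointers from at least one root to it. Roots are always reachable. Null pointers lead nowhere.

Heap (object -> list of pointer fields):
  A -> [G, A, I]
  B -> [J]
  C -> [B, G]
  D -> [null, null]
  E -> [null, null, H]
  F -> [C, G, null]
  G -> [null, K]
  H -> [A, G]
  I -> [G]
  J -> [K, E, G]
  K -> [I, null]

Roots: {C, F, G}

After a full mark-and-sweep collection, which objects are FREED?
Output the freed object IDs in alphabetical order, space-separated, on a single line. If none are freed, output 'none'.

Roots: C F G
Mark C: refs=B G, marked=C
Mark F: refs=C G null, marked=C F
Mark G: refs=null K, marked=C F G
Mark B: refs=J, marked=B C F G
Mark K: refs=I null, marked=B C F G K
Mark J: refs=K E G, marked=B C F G J K
Mark I: refs=G, marked=B C F G I J K
Mark E: refs=null null H, marked=B C E F G I J K
Mark H: refs=A G, marked=B C E F G H I J K
Mark A: refs=G A I, marked=A B C E F G H I J K
Unmarked (collected): D

Answer: D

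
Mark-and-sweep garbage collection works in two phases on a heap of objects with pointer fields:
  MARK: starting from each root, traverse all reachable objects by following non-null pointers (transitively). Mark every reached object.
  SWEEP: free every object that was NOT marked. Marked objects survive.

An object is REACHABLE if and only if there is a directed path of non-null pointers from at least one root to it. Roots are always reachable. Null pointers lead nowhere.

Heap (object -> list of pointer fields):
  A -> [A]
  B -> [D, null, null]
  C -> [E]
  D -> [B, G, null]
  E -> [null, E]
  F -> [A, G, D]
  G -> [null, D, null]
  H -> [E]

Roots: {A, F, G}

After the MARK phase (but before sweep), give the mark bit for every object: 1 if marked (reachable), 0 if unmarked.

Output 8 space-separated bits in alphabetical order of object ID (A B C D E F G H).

Answer: 1 1 0 1 0 1 1 0

Derivation:
Roots: A F G
Mark A: refs=A, marked=A
Mark F: refs=A G D, marked=A F
Mark G: refs=null D null, marked=A F G
Mark D: refs=B G null, marked=A D F G
Mark B: refs=D null null, marked=A B D F G
Unmarked (collected): C E H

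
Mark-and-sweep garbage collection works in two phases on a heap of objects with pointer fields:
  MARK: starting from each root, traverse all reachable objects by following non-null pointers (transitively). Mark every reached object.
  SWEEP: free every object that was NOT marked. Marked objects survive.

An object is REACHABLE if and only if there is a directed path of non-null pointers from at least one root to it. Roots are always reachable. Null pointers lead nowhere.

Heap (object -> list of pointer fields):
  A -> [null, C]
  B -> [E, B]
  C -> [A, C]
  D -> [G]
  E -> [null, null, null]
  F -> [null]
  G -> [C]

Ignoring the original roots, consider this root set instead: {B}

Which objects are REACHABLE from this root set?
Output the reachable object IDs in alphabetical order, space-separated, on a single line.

Roots: B
Mark B: refs=E B, marked=B
Mark E: refs=null null null, marked=B E
Unmarked (collected): A C D F G

Answer: B E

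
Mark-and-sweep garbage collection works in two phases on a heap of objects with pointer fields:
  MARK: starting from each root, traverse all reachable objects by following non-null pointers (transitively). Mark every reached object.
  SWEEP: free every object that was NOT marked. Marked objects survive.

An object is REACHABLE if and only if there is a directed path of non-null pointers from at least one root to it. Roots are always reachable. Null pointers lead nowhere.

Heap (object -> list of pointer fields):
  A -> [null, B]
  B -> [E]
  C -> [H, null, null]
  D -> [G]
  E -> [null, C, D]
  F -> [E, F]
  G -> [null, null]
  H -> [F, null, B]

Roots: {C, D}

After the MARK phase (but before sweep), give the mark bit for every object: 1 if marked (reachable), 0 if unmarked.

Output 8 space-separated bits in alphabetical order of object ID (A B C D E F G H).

Roots: C D
Mark C: refs=H null null, marked=C
Mark D: refs=G, marked=C D
Mark H: refs=F null B, marked=C D H
Mark G: refs=null null, marked=C D G H
Mark F: refs=E F, marked=C D F G H
Mark B: refs=E, marked=B C D F G H
Mark E: refs=null C D, marked=B C D E F G H
Unmarked (collected): A

Answer: 0 1 1 1 1 1 1 1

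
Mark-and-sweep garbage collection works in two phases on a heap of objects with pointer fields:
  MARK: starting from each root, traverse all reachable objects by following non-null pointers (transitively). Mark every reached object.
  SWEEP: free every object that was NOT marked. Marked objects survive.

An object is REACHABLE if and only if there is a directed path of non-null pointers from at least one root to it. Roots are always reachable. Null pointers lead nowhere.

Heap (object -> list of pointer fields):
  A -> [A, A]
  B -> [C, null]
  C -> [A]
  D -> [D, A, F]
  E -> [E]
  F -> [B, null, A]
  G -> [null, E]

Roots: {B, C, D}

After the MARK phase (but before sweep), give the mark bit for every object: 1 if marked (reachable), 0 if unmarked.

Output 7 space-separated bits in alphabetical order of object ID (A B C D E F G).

Roots: B C D
Mark B: refs=C null, marked=B
Mark C: refs=A, marked=B C
Mark D: refs=D A F, marked=B C D
Mark A: refs=A A, marked=A B C D
Mark F: refs=B null A, marked=A B C D F
Unmarked (collected): E G

Answer: 1 1 1 1 0 1 0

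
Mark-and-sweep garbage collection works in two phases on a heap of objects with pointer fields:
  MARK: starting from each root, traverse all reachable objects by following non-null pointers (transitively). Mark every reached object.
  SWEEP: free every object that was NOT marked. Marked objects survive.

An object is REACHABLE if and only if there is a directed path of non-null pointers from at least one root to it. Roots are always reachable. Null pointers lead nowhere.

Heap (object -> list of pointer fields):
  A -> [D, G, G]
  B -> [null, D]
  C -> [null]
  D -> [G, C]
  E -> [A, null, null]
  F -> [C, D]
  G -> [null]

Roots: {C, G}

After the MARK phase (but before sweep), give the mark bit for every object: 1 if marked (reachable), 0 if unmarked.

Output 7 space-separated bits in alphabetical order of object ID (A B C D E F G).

Answer: 0 0 1 0 0 0 1

Derivation:
Roots: C G
Mark C: refs=null, marked=C
Mark G: refs=null, marked=C G
Unmarked (collected): A B D E F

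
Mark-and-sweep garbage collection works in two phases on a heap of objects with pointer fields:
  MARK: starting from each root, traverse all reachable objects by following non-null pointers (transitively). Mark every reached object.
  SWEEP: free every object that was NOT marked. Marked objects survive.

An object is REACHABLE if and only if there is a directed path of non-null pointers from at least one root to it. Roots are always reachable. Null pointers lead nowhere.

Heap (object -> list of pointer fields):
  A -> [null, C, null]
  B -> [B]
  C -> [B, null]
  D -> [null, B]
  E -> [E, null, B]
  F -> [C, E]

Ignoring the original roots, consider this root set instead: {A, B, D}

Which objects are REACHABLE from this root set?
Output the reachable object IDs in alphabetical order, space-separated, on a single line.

Roots: A B D
Mark A: refs=null C null, marked=A
Mark B: refs=B, marked=A B
Mark D: refs=null B, marked=A B D
Mark C: refs=B null, marked=A B C D
Unmarked (collected): E F

Answer: A B C D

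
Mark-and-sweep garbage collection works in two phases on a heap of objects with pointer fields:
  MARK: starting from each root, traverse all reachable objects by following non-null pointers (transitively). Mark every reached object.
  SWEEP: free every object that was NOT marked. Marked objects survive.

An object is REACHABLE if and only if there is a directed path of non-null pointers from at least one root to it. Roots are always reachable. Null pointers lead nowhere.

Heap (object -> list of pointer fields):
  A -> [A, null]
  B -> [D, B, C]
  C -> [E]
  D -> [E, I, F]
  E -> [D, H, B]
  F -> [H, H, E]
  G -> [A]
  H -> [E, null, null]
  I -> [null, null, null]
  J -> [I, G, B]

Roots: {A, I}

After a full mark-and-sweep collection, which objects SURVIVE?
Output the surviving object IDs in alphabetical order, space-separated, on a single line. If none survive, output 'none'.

Roots: A I
Mark A: refs=A null, marked=A
Mark I: refs=null null null, marked=A I
Unmarked (collected): B C D E F G H J

Answer: A I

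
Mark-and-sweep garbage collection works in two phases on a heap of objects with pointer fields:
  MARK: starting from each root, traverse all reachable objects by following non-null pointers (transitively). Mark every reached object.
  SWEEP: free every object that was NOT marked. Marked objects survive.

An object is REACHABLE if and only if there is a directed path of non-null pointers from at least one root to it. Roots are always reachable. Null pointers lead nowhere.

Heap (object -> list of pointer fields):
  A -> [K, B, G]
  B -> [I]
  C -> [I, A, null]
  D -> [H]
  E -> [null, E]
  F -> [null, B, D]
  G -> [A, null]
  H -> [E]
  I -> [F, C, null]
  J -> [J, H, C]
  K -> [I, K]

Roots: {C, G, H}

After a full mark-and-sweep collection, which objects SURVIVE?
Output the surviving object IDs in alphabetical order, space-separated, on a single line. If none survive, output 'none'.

Roots: C G H
Mark C: refs=I A null, marked=C
Mark G: refs=A null, marked=C G
Mark H: refs=E, marked=C G H
Mark I: refs=F C null, marked=C G H I
Mark A: refs=K B G, marked=A C G H I
Mark E: refs=null E, marked=A C E G H I
Mark F: refs=null B D, marked=A C E F G H I
Mark K: refs=I K, marked=A C E F G H I K
Mark B: refs=I, marked=A B C E F G H I K
Mark D: refs=H, marked=A B C D E F G H I K
Unmarked (collected): J

Answer: A B C D E F G H I K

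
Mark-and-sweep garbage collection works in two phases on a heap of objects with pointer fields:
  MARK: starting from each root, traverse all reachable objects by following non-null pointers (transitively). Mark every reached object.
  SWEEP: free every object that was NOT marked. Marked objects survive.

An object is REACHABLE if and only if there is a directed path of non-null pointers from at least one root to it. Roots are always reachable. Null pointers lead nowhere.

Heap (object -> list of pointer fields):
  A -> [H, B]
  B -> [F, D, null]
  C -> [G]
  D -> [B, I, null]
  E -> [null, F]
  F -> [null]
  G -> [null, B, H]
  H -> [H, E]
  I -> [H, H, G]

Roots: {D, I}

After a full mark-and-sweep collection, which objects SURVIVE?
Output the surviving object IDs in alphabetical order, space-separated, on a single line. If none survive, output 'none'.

Roots: D I
Mark D: refs=B I null, marked=D
Mark I: refs=H H G, marked=D I
Mark B: refs=F D null, marked=B D I
Mark H: refs=H E, marked=B D H I
Mark G: refs=null B H, marked=B D G H I
Mark F: refs=null, marked=B D F G H I
Mark E: refs=null F, marked=B D E F G H I
Unmarked (collected): A C

Answer: B D E F G H I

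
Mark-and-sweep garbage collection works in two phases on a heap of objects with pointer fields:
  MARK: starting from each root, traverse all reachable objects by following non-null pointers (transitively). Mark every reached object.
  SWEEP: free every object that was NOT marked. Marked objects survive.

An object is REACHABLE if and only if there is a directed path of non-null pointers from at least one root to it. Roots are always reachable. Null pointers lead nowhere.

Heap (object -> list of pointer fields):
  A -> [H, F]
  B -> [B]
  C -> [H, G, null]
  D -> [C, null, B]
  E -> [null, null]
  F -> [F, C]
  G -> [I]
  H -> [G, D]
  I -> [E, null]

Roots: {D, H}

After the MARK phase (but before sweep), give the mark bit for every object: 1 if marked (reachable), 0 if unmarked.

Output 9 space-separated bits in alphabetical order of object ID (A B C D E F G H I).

Roots: D H
Mark D: refs=C null B, marked=D
Mark H: refs=G D, marked=D H
Mark C: refs=H G null, marked=C D H
Mark B: refs=B, marked=B C D H
Mark G: refs=I, marked=B C D G H
Mark I: refs=E null, marked=B C D G H I
Mark E: refs=null null, marked=B C D E G H I
Unmarked (collected): A F

Answer: 0 1 1 1 1 0 1 1 1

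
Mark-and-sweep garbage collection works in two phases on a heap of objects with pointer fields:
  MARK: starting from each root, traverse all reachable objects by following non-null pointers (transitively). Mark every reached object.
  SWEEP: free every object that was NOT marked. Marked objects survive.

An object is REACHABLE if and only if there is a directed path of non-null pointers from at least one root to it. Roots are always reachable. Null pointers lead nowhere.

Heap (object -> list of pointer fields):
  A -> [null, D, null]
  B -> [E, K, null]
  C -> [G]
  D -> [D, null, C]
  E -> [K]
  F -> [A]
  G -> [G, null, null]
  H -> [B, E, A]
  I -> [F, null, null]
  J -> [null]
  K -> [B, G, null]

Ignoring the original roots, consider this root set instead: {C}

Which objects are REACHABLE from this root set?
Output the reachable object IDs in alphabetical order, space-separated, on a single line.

Answer: C G

Derivation:
Roots: C
Mark C: refs=G, marked=C
Mark G: refs=G null null, marked=C G
Unmarked (collected): A B D E F H I J K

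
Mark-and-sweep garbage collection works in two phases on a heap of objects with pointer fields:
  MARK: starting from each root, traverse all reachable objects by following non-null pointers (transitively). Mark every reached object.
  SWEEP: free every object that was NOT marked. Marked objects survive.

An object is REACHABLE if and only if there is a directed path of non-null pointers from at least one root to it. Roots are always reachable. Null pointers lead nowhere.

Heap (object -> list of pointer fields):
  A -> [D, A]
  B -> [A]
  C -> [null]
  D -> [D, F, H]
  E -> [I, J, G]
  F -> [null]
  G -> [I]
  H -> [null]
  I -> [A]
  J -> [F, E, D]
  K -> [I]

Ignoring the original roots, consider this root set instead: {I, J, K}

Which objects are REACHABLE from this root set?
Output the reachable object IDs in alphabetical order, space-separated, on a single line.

Roots: I J K
Mark I: refs=A, marked=I
Mark J: refs=F E D, marked=I J
Mark K: refs=I, marked=I J K
Mark A: refs=D A, marked=A I J K
Mark F: refs=null, marked=A F I J K
Mark E: refs=I J G, marked=A E F I J K
Mark D: refs=D F H, marked=A D E F I J K
Mark G: refs=I, marked=A D E F G I J K
Mark H: refs=null, marked=A D E F G H I J K
Unmarked (collected): B C

Answer: A D E F G H I J K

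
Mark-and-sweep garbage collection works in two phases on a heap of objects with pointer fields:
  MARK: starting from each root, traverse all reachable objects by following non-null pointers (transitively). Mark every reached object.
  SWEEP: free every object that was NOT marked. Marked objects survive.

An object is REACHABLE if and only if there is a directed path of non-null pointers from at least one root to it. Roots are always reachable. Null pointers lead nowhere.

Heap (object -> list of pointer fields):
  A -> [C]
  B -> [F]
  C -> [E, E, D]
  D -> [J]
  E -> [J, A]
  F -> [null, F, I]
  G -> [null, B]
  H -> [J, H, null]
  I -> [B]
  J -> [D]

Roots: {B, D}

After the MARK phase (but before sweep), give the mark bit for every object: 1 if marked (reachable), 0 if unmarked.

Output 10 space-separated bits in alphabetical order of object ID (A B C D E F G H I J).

Roots: B D
Mark B: refs=F, marked=B
Mark D: refs=J, marked=B D
Mark F: refs=null F I, marked=B D F
Mark J: refs=D, marked=B D F J
Mark I: refs=B, marked=B D F I J
Unmarked (collected): A C E G H

Answer: 0 1 0 1 0 1 0 0 1 1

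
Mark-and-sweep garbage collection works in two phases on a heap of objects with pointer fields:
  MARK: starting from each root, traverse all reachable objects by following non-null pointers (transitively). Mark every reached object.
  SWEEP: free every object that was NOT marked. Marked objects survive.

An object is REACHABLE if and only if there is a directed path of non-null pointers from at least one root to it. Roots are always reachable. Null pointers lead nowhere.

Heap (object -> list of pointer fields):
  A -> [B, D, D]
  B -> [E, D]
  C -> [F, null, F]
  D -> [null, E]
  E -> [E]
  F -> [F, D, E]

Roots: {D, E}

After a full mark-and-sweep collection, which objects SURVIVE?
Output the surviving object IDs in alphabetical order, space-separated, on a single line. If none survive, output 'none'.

Answer: D E

Derivation:
Roots: D E
Mark D: refs=null E, marked=D
Mark E: refs=E, marked=D E
Unmarked (collected): A B C F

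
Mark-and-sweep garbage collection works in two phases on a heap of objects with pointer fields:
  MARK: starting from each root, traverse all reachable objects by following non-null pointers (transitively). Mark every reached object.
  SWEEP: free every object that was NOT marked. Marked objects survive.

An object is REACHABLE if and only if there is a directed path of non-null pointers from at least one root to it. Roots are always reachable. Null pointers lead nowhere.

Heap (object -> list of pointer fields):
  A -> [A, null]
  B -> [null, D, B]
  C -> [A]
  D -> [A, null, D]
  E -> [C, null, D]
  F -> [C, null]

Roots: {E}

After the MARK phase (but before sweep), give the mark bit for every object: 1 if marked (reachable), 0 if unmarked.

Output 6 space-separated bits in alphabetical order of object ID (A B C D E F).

Roots: E
Mark E: refs=C null D, marked=E
Mark C: refs=A, marked=C E
Mark D: refs=A null D, marked=C D E
Mark A: refs=A null, marked=A C D E
Unmarked (collected): B F

Answer: 1 0 1 1 1 0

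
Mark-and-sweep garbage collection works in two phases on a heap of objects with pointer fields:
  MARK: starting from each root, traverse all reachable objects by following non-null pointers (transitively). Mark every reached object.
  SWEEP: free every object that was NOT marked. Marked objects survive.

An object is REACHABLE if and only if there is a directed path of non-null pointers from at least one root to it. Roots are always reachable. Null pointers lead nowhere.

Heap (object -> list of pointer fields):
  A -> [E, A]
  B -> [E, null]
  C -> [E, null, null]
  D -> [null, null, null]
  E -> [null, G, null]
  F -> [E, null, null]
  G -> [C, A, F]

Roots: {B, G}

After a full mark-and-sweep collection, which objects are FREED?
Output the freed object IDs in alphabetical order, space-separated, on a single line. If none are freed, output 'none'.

Roots: B G
Mark B: refs=E null, marked=B
Mark G: refs=C A F, marked=B G
Mark E: refs=null G null, marked=B E G
Mark C: refs=E null null, marked=B C E G
Mark A: refs=E A, marked=A B C E G
Mark F: refs=E null null, marked=A B C E F G
Unmarked (collected): D

Answer: D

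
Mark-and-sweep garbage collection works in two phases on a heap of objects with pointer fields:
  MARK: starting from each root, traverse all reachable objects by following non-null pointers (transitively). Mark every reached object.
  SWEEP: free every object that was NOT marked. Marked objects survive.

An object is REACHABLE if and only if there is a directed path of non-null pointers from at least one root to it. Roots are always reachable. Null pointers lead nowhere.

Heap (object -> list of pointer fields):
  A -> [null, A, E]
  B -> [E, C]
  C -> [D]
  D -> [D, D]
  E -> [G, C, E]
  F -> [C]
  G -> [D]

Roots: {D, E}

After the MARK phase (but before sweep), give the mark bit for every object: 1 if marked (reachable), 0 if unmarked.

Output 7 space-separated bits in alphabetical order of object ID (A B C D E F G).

Answer: 0 0 1 1 1 0 1

Derivation:
Roots: D E
Mark D: refs=D D, marked=D
Mark E: refs=G C E, marked=D E
Mark G: refs=D, marked=D E G
Mark C: refs=D, marked=C D E G
Unmarked (collected): A B F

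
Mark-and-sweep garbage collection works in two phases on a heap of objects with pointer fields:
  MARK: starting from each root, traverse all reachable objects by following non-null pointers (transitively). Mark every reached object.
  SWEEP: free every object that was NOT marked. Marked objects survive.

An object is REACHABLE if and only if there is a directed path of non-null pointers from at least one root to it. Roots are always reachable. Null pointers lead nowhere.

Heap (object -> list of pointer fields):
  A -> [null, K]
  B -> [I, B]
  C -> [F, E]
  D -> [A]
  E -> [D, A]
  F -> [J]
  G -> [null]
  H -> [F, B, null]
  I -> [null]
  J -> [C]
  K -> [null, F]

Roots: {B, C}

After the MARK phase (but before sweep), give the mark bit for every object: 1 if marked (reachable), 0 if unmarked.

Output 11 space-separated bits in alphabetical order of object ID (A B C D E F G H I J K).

Answer: 1 1 1 1 1 1 0 0 1 1 1

Derivation:
Roots: B C
Mark B: refs=I B, marked=B
Mark C: refs=F E, marked=B C
Mark I: refs=null, marked=B C I
Mark F: refs=J, marked=B C F I
Mark E: refs=D A, marked=B C E F I
Mark J: refs=C, marked=B C E F I J
Mark D: refs=A, marked=B C D E F I J
Mark A: refs=null K, marked=A B C D E F I J
Mark K: refs=null F, marked=A B C D E F I J K
Unmarked (collected): G H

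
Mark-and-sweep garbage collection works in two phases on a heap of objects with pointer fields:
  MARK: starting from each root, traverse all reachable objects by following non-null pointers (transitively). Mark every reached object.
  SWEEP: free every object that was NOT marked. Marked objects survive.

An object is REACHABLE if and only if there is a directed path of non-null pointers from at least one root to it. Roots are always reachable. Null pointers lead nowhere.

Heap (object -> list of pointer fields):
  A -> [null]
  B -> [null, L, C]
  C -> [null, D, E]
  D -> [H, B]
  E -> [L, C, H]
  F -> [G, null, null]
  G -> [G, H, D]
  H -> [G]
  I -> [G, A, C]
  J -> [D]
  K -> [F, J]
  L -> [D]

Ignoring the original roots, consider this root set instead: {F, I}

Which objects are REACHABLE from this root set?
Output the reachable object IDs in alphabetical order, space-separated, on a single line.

Answer: A B C D E F G H I L

Derivation:
Roots: F I
Mark F: refs=G null null, marked=F
Mark I: refs=G A C, marked=F I
Mark G: refs=G H D, marked=F G I
Mark A: refs=null, marked=A F G I
Mark C: refs=null D E, marked=A C F G I
Mark H: refs=G, marked=A C F G H I
Mark D: refs=H B, marked=A C D F G H I
Mark E: refs=L C H, marked=A C D E F G H I
Mark B: refs=null L C, marked=A B C D E F G H I
Mark L: refs=D, marked=A B C D E F G H I L
Unmarked (collected): J K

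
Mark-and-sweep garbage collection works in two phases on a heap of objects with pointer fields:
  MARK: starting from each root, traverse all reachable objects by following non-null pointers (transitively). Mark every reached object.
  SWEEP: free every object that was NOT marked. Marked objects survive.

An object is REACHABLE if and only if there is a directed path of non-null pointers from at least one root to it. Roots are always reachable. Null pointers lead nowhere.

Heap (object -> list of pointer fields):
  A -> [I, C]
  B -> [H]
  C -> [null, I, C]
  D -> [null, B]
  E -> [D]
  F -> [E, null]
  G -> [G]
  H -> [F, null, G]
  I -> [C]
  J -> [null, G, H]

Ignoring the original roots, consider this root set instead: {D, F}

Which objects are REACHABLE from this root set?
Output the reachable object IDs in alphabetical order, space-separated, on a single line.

Answer: B D E F G H

Derivation:
Roots: D F
Mark D: refs=null B, marked=D
Mark F: refs=E null, marked=D F
Mark B: refs=H, marked=B D F
Mark E: refs=D, marked=B D E F
Mark H: refs=F null G, marked=B D E F H
Mark G: refs=G, marked=B D E F G H
Unmarked (collected): A C I J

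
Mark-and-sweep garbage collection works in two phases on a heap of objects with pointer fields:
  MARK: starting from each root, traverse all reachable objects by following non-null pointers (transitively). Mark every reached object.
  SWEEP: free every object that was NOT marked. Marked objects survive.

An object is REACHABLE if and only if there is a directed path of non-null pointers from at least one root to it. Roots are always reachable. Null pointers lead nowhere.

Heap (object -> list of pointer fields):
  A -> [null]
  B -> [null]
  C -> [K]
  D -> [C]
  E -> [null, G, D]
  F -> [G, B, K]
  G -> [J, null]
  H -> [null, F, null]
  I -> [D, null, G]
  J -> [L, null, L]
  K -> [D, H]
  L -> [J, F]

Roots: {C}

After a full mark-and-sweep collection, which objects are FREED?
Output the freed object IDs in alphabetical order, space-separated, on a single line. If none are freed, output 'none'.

Answer: A E I

Derivation:
Roots: C
Mark C: refs=K, marked=C
Mark K: refs=D H, marked=C K
Mark D: refs=C, marked=C D K
Mark H: refs=null F null, marked=C D H K
Mark F: refs=G B K, marked=C D F H K
Mark G: refs=J null, marked=C D F G H K
Mark B: refs=null, marked=B C D F G H K
Mark J: refs=L null L, marked=B C D F G H J K
Mark L: refs=J F, marked=B C D F G H J K L
Unmarked (collected): A E I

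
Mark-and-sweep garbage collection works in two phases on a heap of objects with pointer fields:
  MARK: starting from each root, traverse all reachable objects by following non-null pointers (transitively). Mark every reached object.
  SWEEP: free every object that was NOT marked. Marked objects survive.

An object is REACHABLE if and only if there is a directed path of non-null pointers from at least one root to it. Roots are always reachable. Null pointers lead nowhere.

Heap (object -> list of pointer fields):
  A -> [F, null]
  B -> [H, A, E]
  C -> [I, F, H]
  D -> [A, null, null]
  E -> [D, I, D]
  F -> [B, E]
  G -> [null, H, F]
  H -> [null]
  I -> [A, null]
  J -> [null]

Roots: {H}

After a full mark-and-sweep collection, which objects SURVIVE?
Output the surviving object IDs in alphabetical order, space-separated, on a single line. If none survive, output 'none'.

Roots: H
Mark H: refs=null, marked=H
Unmarked (collected): A B C D E F G I J

Answer: H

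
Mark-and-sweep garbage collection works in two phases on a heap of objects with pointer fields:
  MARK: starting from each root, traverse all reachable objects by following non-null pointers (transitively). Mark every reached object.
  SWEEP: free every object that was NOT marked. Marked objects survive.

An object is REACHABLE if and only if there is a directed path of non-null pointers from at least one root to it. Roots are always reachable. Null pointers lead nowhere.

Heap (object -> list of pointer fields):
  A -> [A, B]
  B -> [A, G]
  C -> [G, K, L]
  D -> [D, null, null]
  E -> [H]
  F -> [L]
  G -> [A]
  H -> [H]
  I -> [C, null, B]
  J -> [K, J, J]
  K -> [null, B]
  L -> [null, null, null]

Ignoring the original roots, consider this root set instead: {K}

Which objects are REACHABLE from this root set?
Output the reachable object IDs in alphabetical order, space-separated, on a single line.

Answer: A B G K

Derivation:
Roots: K
Mark K: refs=null B, marked=K
Mark B: refs=A G, marked=B K
Mark A: refs=A B, marked=A B K
Mark G: refs=A, marked=A B G K
Unmarked (collected): C D E F H I J L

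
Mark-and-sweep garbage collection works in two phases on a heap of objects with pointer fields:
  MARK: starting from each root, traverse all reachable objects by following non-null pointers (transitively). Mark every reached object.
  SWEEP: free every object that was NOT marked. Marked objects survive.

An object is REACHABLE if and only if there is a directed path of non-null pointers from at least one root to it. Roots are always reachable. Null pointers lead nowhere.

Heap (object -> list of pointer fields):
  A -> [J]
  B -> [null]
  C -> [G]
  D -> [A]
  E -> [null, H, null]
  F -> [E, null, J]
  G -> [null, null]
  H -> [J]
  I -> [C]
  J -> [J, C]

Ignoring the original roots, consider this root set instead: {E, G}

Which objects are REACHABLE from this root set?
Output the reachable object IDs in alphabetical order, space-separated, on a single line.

Roots: E G
Mark E: refs=null H null, marked=E
Mark G: refs=null null, marked=E G
Mark H: refs=J, marked=E G H
Mark J: refs=J C, marked=E G H J
Mark C: refs=G, marked=C E G H J
Unmarked (collected): A B D F I

Answer: C E G H J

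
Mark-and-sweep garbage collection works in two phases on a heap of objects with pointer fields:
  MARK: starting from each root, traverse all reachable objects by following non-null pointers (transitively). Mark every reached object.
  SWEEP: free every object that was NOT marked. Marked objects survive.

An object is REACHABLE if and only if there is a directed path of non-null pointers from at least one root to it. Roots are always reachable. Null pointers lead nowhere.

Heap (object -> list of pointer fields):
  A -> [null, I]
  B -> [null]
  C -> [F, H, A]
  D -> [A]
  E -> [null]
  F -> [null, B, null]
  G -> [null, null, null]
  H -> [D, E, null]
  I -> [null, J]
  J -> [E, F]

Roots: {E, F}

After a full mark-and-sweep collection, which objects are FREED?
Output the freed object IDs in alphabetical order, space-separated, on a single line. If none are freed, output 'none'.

Answer: A C D G H I J

Derivation:
Roots: E F
Mark E: refs=null, marked=E
Mark F: refs=null B null, marked=E F
Mark B: refs=null, marked=B E F
Unmarked (collected): A C D G H I J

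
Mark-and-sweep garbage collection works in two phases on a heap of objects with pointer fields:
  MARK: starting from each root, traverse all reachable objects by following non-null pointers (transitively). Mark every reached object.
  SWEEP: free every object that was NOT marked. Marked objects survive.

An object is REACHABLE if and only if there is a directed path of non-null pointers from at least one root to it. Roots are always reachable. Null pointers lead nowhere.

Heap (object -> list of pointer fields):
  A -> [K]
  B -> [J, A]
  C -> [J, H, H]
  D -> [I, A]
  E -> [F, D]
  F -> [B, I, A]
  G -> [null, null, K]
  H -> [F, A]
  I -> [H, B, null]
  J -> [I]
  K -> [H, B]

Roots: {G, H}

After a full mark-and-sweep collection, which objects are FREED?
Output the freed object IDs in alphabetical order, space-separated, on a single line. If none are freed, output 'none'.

Answer: C D E

Derivation:
Roots: G H
Mark G: refs=null null K, marked=G
Mark H: refs=F A, marked=G H
Mark K: refs=H B, marked=G H K
Mark F: refs=B I A, marked=F G H K
Mark A: refs=K, marked=A F G H K
Mark B: refs=J A, marked=A B F G H K
Mark I: refs=H B null, marked=A B F G H I K
Mark J: refs=I, marked=A B F G H I J K
Unmarked (collected): C D E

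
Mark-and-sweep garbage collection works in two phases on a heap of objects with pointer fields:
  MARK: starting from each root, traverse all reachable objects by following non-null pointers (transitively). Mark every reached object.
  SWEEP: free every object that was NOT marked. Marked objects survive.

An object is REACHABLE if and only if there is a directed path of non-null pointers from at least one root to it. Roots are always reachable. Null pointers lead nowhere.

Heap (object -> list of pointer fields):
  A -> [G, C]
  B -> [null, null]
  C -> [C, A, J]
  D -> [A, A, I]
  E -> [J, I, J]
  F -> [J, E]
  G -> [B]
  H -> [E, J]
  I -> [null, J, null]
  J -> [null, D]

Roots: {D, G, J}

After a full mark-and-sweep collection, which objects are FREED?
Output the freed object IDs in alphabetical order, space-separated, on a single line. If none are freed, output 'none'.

Roots: D G J
Mark D: refs=A A I, marked=D
Mark G: refs=B, marked=D G
Mark J: refs=null D, marked=D G J
Mark A: refs=G C, marked=A D G J
Mark I: refs=null J null, marked=A D G I J
Mark B: refs=null null, marked=A B D G I J
Mark C: refs=C A J, marked=A B C D G I J
Unmarked (collected): E F H

Answer: E F H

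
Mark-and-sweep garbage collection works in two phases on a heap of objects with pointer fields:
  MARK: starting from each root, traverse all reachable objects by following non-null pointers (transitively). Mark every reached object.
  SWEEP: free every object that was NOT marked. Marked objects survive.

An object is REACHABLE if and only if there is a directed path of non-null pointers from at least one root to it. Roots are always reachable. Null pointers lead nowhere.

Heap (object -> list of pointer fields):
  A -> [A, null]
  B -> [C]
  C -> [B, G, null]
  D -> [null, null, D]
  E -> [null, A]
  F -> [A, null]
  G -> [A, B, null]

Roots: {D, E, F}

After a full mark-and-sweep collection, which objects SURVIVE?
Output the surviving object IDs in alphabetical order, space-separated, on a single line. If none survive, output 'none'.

Answer: A D E F

Derivation:
Roots: D E F
Mark D: refs=null null D, marked=D
Mark E: refs=null A, marked=D E
Mark F: refs=A null, marked=D E F
Mark A: refs=A null, marked=A D E F
Unmarked (collected): B C G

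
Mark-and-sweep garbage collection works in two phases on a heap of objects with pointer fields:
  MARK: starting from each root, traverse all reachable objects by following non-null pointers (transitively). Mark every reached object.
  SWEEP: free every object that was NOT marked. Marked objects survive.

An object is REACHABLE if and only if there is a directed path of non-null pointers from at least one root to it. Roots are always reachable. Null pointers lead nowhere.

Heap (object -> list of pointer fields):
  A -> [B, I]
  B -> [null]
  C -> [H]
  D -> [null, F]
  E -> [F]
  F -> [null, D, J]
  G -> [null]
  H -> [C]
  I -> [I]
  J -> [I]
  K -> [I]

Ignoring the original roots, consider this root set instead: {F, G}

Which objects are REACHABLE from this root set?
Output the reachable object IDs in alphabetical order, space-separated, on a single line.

Roots: F G
Mark F: refs=null D J, marked=F
Mark G: refs=null, marked=F G
Mark D: refs=null F, marked=D F G
Mark J: refs=I, marked=D F G J
Mark I: refs=I, marked=D F G I J
Unmarked (collected): A B C E H K

Answer: D F G I J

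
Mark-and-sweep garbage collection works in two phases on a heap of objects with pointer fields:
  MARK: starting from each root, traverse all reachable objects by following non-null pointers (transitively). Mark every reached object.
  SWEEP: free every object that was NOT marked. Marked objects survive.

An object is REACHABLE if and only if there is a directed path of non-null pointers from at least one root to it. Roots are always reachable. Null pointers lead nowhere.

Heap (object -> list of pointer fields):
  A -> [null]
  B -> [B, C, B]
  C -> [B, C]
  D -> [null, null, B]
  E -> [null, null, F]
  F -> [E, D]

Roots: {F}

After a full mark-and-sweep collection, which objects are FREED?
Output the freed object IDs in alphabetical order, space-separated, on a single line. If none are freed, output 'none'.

Answer: A

Derivation:
Roots: F
Mark F: refs=E D, marked=F
Mark E: refs=null null F, marked=E F
Mark D: refs=null null B, marked=D E F
Mark B: refs=B C B, marked=B D E F
Mark C: refs=B C, marked=B C D E F
Unmarked (collected): A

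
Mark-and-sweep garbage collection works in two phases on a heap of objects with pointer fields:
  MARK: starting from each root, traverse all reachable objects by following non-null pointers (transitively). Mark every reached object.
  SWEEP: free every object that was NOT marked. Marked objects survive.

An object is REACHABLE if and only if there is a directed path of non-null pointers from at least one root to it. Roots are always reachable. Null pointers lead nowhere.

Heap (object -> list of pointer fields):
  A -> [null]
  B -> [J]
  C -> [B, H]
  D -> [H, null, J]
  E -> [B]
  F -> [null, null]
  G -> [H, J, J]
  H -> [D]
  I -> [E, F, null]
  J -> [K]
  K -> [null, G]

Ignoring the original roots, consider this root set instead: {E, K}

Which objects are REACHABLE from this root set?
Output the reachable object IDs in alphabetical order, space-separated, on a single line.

Roots: E K
Mark E: refs=B, marked=E
Mark K: refs=null G, marked=E K
Mark B: refs=J, marked=B E K
Mark G: refs=H J J, marked=B E G K
Mark J: refs=K, marked=B E G J K
Mark H: refs=D, marked=B E G H J K
Mark D: refs=H null J, marked=B D E G H J K
Unmarked (collected): A C F I

Answer: B D E G H J K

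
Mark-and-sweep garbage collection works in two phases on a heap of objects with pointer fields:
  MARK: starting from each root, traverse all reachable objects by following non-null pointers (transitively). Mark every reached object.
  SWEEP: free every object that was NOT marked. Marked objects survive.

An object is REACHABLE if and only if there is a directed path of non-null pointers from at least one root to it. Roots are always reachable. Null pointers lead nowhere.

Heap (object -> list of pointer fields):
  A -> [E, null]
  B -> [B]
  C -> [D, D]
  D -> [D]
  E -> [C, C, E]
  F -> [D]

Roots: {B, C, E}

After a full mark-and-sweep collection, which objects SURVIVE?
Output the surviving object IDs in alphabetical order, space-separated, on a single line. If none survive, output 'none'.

Answer: B C D E

Derivation:
Roots: B C E
Mark B: refs=B, marked=B
Mark C: refs=D D, marked=B C
Mark E: refs=C C E, marked=B C E
Mark D: refs=D, marked=B C D E
Unmarked (collected): A F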